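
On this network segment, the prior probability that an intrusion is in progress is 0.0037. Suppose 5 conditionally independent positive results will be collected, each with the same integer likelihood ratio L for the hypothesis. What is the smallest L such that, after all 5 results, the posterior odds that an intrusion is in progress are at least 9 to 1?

5

Prior odds = 0.0037/0.9963 = 37/9963.
Target odds = 9.
Need L⁵ ≥ 9 ÷ (37/9963) = 89667/37.
4⁵ = 1024 < 89667/37 ≤ 3125 = 5⁵, so L = 5.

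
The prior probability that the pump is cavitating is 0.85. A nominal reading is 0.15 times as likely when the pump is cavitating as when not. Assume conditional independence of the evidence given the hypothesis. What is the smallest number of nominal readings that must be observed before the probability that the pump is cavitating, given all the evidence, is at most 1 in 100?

4

Prior odds = 0.85/0.15 = 17/3.
Likelihood ratio per nominal reading = 0.15.
Target posterior odds = 0.01/0.99 = 1/99.
Require 0.15ⁿ ≤ 1/99 ÷ (17/3) = 1/561.
0.15³ = 0.003375 is still above 1/561 but 0.15⁴ = 81/160000 is at or below it, so n = 4.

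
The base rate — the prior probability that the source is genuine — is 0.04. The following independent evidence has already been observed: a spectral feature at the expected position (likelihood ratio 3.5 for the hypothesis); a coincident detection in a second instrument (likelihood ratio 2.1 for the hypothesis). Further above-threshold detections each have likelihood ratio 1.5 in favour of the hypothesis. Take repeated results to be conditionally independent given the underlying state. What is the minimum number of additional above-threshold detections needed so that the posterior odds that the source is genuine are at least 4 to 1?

Prior odds = 0.04/0.96 = 1/24.
Combined Bayes factor of the evidence already in hand = 3.5 × 2.1 = 7.35.
Odds after that evidence = (1/24) × 7.35 = 0.30625.
Target odds = 4.
Need 1.5ⁿ ≥ 4 ÷ 0.30625 = 640/49.
1.5⁶ = 11.390625 falls short of 640/49 but 1.5⁷ = 17.0859375 reaches it, so n = 7.

7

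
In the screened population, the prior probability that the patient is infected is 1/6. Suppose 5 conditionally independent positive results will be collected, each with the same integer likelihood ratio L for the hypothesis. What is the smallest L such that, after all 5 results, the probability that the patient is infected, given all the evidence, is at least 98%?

Prior odds = (1/6)/(5/6) = 0.2.
Target odds = 0.98/0.02 = 49.
Need L⁵ ≥ 49 ÷ 0.2 = 245.
3⁵ = 243 < 245 ≤ 1024 = 4⁵, so L = 4.

4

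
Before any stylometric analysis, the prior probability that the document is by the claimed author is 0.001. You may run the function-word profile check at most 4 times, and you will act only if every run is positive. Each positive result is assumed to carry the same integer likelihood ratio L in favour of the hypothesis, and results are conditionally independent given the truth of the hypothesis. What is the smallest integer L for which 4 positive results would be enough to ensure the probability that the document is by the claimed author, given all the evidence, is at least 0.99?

Prior odds = 0.001/0.999 = 1/999.
Target odds = 0.99/0.01 = 99.
Need L⁴ ≥ 99 ÷ (1/999) = 98901.
17⁴ = 83521 < 98901 ≤ 104976 = 18⁴, so L = 18.

18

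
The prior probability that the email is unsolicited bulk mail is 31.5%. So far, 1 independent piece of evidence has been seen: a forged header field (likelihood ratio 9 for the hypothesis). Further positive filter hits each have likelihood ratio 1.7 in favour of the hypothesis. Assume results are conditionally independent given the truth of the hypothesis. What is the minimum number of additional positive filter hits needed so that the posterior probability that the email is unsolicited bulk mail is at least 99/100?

Prior odds = 0.315/0.685 = 63/137.
Bayes factor of the evidence already in hand = 9.
Odds after that evidence = (63/137) × 9 = 567/137.
Target odds = 0.99/0.01 = 99.
Need 1.7ⁿ ≥ 99 ÷ (567/137) = 1507/63.
1.7⁵ = 1419857/100000 falls short of 1507/63 but 1.7⁶ = 24137569/1000000 reaches it, so n = 6.

6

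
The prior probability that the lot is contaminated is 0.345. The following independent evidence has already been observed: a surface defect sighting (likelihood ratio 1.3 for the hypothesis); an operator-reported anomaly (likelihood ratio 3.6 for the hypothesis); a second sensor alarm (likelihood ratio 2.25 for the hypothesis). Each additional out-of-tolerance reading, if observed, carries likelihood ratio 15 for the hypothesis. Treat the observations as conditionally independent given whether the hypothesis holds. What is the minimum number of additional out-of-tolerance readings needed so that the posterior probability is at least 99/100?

Prior odds = 0.345/0.655 = 69/131.
Combined Bayes factor of the evidence already in hand = 1.3 × 3.6 × 2.25 = 10.53.
Odds after that evidence = (69/131) × 10.53 = 72657/13100.
Target odds = 0.99/0.01 = 99.
Need 15ⁿ ≥ 99 ÷ (72657/13100) = 144100/8073.
15¹ = 15 falls short of 144100/8073 but 15² = 225 reaches it, so n = 2.

2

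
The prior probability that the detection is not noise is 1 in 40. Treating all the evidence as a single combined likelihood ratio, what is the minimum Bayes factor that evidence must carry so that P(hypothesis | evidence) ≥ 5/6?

Prior odds = 0.025/0.975 = 1/39.
Target odds = (5/6)/(1/6) = 5.
Required Bayes factor = 5 ÷ (1/39) = 195.

195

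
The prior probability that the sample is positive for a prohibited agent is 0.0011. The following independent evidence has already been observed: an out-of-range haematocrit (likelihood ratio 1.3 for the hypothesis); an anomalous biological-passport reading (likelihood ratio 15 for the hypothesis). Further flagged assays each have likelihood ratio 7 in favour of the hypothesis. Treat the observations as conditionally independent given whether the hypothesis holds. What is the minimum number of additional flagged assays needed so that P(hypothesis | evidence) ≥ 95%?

4

Prior odds = 0.0011/0.9989 = 11/9989.
Combined Bayes factor of the evidence already in hand = 1.3 × 15 = 19.5.
Odds after that evidence = (11/9989) × 19.5 = 429/19978.
Target odds = 0.95/0.05 = 19.
Need 7ⁿ ≥ 19 ÷ (429/19978) = 379582/429.
7³ = 343 falls short of 379582/429 but 7⁴ = 2401 reaches it, so n = 4.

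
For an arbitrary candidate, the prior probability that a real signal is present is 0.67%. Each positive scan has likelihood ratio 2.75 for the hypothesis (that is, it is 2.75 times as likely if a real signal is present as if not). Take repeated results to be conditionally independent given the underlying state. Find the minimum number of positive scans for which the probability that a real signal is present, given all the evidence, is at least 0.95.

Prior odds: 0.0067 ÷ 0.9933 = 67/9933.
Likelihood ratio per positive scan = 2.75.
Target odds: 0.95 ÷ 0.05 = 19.
Require 2.75ⁿ ≥ 19 ÷ (67/9933) = 188727/67.
2.75⁷ = 19487171/16384 falls short of 188727/67 but 2.75⁸ = 214358881/65536 reaches it, so n = 8.

8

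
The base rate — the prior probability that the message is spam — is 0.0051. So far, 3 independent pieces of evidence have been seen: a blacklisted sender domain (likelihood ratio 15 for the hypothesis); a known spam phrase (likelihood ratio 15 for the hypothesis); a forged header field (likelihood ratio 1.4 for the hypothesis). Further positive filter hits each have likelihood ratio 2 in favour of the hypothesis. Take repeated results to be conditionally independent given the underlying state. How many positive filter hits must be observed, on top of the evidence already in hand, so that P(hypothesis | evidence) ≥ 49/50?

5

Prior odds = 0.0051/0.9949 = 51/9949.
Combined Bayes factor of the evidence already in hand = 15 × 15 × 1.4 = 315.
Odds after that evidence = (51/9949) × 315 = 16065/9949.
Target odds = 0.98/0.02 = 49.
Need 2ⁿ ≥ 49 ÷ (16065/9949) = 69643/2295.
2⁴ = 16 falls short of 69643/2295 but 2⁵ = 32 reaches it, so n = 5.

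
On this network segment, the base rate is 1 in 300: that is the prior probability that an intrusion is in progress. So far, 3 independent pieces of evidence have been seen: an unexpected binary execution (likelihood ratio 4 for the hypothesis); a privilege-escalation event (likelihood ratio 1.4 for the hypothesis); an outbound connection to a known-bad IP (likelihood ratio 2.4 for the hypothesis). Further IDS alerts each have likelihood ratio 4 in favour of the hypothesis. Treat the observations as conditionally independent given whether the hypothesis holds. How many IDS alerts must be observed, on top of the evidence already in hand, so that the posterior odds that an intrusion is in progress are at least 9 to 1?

Prior odds = (1/300)/(299/300) = 1/299.
Combined Bayes factor of the evidence already in hand = 4 × 1.4 × 2.4 = 13.44.
Odds after that evidence = (1/299) × 13.44 = 336/7475.
Target odds = 9.
Need 4ⁿ ≥ 9 ÷ (336/7475) = 22425/112.
4³ = 64 falls short of 22425/112 but 4⁴ = 256 reaches it, so n = 4.

4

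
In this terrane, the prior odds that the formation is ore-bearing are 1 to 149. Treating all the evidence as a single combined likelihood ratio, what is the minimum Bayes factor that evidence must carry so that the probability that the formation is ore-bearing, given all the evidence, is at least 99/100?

14751

Prior odds = 1/149.
Target odds = 0.99/0.01 = 99.
Required Bayes factor = 99 ÷ (1/149) = 14751.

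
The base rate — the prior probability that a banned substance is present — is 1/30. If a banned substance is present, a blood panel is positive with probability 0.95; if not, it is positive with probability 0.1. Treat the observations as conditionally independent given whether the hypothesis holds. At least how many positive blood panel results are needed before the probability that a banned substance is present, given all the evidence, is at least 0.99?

4

Prior odds: (1/30) ÷ (29/30) = 1/29.
Likelihood ratio of a positive = 0.95/0.1 = 9.5.
Target odds: 0.99 ÷ 0.01 = 99.
Need (1/29) × 9.5ⁿ ≥ 99, i.e. 9.5ⁿ ≥ 2871.
9.5³ = 857.375 falls short of 2871 but 9.5⁴ = 8145.0625 reaches it, so n = 4.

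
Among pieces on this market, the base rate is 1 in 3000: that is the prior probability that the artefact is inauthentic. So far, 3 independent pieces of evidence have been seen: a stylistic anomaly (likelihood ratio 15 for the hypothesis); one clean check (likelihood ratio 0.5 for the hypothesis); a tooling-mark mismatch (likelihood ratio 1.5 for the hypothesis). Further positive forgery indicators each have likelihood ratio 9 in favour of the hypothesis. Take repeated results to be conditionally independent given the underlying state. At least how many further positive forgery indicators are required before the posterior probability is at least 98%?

Prior odds = (1/3000)/(2999/3000) = 1/2999.
Combined Bayes factor of the evidence already in hand = 15 × 0.5 × 1.5 = 11.25.
Odds after that evidence = (1/2999) × 11.25 = 45/11996.
Target odds = 0.98/0.02 = 49.
Need 9ⁿ ≥ 49 ÷ (45/11996) = 587804/45.
9⁴ = 6561 falls short of 587804/45 but 9⁵ = 59049 reaches it, so n = 5.

5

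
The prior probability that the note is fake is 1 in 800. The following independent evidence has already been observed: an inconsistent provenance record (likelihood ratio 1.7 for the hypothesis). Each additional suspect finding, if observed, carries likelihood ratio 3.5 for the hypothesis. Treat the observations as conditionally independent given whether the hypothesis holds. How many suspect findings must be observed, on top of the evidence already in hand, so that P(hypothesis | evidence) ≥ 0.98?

Prior odds = 0.00125/0.99875 = 1/799.
Bayes factor of the evidence already in hand = 1.7.
Odds after that evidence = (1/799) × 1.7 = 1/470.
Target odds = 0.98/0.02 = 49.
Need 3.5ⁿ ≥ 49 ÷ (1/470) = 23030.
3.5⁸ = 5764801/256 falls short of 23030 but 3.5⁹ = 40353607/512 reaches it, so n = 9.

9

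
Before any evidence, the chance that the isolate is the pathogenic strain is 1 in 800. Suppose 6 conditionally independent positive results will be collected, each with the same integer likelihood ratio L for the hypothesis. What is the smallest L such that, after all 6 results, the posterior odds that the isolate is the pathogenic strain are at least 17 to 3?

Prior odds = 0.00125/0.99875 = 1/799.
Target odds = 17/3.
Need L⁶ ≥ 17/3 ÷ (1/799) = 13583/3.
4⁶ = 4096 < 13583/3 ≤ 15625 = 5⁶, so L = 5.

5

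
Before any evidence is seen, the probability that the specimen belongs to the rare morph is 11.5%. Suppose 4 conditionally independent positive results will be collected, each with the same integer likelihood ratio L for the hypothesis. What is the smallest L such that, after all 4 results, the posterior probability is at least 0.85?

3

Prior odds = 0.115/0.885 = 23/177.
Target odds = 0.85/0.15 = 17/3.
Need L⁴ ≥ 17/3 ÷ (23/177) = 1003/23.
2⁴ = 16 < 1003/23 ≤ 81 = 3⁴, so L = 3.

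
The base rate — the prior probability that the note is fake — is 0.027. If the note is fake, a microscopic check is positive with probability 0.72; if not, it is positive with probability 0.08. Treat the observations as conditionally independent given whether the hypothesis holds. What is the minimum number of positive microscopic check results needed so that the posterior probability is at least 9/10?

3

Prior odds = 0.027/0.973 = 27/973.
Likelihood ratio of a positive = 0.72/0.08 = 9.
Target posterior odds = 0.9/0.1 = 9.
Require 9ⁿ ≥ 9 ÷ (27/973) = 973/3.
9² = 81 falls short of 973/3 but 9³ = 729 reaches it, so n = 3.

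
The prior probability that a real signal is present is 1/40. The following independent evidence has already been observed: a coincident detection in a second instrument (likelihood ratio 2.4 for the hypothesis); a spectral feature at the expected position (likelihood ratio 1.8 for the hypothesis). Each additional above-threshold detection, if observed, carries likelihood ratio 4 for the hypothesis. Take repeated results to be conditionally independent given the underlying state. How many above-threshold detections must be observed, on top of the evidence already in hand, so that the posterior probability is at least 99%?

Prior odds = 0.025/0.975 = 1/39.
Combined Bayes factor of the evidence already in hand = 2.4 × 1.8 = 4.32.
Odds after that evidence = (1/39) × 4.32 = 36/325.
Target odds = 0.99/0.01 = 99.
Need 4ⁿ ≥ 99 ÷ (36/325) = 893.75.
4⁴ = 256 falls short of 893.75 but 4⁵ = 1024 reaches it, so n = 5.

5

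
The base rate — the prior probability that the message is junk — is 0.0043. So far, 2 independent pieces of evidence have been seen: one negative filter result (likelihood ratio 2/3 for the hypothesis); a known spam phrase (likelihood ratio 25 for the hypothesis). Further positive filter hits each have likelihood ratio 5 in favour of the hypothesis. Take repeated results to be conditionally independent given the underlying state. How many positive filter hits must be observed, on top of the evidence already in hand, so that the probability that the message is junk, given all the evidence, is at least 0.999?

6

Prior odds = 0.0043/0.9957 = 43/9957.
Combined Bayes factor of the evidence already in hand = (2/3) × 25 = 50/3.
Odds after that evidence = (43/9957) × 50/3 = 2150/29871.
Target odds = 0.999/0.001 = 999.
Need 5ⁿ ≥ 999 ÷ (2150/29871) = 29841129/2150.
5⁵ = 3125 falls short of 29841129/2150 but 5⁶ = 15625 reaches it, so n = 6.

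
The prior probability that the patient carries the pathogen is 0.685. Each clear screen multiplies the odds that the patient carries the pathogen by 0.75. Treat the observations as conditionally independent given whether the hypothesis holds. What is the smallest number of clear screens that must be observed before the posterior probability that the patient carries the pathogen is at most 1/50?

17

Prior odds: 0.685 ÷ 0.315 = 137/63.
Likelihood ratio per clear screen = 0.75.
Target odds: 0.02 ÷ 0.98 = 1/49.
Require 0.75ⁿ ≤ 1/49 ÷ (137/63) = 9/959.
0.75¹⁶ ≈0.0100226 is still above 9/959 but 0.75¹⁷ ≈0.00751695 is at or below it, so n = 17.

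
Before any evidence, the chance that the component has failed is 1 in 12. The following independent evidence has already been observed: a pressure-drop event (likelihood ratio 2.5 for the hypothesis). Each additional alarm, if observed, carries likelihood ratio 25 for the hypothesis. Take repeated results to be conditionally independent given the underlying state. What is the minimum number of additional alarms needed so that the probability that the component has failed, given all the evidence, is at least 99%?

Prior odds = (1/12)/(11/12) = 1/11.
Bayes factor of the evidence already in hand = 2.5.
Odds after that evidence = (1/11) × 2.5 = 5/22.
Target odds = 0.99/0.01 = 99.
Need 25ⁿ ≥ 99 ÷ (5/22) = 435.6.
25¹ = 25 falls short of 435.6 but 25² = 625 reaches it, so n = 2.

2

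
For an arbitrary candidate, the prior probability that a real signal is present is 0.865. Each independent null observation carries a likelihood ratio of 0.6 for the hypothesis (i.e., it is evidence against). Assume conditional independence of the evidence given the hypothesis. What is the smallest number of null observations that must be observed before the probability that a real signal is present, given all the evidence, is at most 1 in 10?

Prior odds = 0.865/0.135 = 173/27.
Likelihood ratio per null observation = 0.6.
Target posterior odds = 0.1/0.9 = 1/9.
Require 0.6ⁿ ≤ 1/9 ÷ (173/27) = 3/173.
0.6⁷ = 2187/78125 is still above 3/173 but 0.6⁸ = 6561/390625 is at or below it, so n = 8.

8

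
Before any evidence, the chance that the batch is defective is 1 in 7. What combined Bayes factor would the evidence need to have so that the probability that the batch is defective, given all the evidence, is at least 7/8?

Prior odds = (1/7)/(6/7) = 1/6.
Target odds = 0.875/0.125 = 7.
Required Bayes factor = 7 ÷ (1/6) = 42.

42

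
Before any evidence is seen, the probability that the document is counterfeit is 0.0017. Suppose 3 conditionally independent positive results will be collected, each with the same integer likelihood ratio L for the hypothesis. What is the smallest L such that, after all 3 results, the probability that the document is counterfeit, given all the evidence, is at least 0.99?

Prior odds = 0.0017/0.9983 = 17/9983.
Target odds = 0.99/0.01 = 99.
Need L³ ≥ 99 ÷ (17/9983) = 988317/17.
38³ = 54872 < 988317/17 ≤ 59319 = 39³, so L = 39.

39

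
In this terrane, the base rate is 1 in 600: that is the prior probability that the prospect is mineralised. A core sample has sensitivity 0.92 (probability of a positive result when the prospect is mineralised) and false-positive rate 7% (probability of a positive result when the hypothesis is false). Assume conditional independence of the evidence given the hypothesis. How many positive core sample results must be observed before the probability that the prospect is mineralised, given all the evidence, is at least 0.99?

5

Prior odds = (1/600)/(599/600) = 1/599.
Likelihood ratio of a positive result = 0.92/0.07 = 92/7.
Target posterior odds = 0.99/0.01 = 99.
Require (92/7)ⁿ ≥ 99 ÷ (1/599) = 59301.
(92/7)⁴ = 71639296/2401 falls short of 59301 but (92/7)⁵ ≈392147 reaches it, so n = 5.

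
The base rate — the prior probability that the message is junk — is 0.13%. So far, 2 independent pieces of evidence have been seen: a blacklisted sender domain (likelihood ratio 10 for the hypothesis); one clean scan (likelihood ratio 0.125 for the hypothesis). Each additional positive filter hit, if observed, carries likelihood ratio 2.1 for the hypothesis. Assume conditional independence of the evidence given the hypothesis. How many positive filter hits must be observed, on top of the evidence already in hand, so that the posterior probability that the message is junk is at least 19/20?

13

Prior odds = 0.0013/0.9987 = 13/9987.
Combined Bayes factor of the evidence already in hand = 10 × 0.125 = 1.25.
Odds after that evidence = (13/9987) × 1.25 = 65/39948.
Target odds = 0.95/0.05 = 19.
Need 2.1ⁿ ≥ 19 ÷ (65/39948) = 759012/65.
2.1¹² ≈7355.83 falls short of 759012/65 but 2.1¹³ ≈15447.2 reaches it, so n = 13.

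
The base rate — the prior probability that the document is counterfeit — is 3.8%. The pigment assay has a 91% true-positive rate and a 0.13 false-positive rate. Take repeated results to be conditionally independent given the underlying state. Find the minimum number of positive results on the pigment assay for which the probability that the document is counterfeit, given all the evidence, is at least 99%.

5

Prior odds = 0.038/0.962 = 19/481.
Likelihood ratio of a positive result = 0.91/0.13 = 7.
Target posterior odds = 0.99/0.01 = 99.
Require 7ⁿ ≥ 99 ÷ (19/481) = 47619/19.
7⁴ = 2401 falls short of 47619/19 but 7⁵ = 16807 reaches it, so n = 5.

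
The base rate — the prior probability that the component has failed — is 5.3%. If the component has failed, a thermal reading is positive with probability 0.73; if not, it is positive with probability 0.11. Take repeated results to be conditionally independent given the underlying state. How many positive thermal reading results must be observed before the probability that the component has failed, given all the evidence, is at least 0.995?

Prior odds: 0.053 ÷ 0.947 = 53/947.
Likelihood ratio of a positive = 0.73/0.11 = 73/11.
Target posterior odds = 0.995/0.005 = 199.
Need (53/947) × (73/11)ⁿ ≥ 199, i.e. (73/11)ⁿ ≥ 188453/53.
(73/11)⁴ = 28398241/14641 falls short of 188453/53 but (73/11)⁵ ≈12872.1 reaches it, so n = 5.

5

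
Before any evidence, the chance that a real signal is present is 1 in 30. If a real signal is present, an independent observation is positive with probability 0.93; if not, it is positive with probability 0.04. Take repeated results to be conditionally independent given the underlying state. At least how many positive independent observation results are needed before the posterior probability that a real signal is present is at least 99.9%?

4

Prior odds: (1/30) ÷ (29/30) = 1/29.
Likelihood ratio of a positive = 0.93/0.04 = 23.25.
Target odds: 0.999 ÷ 0.001 = 999.
Need (1/29) × 23.25ⁿ ≥ 999, i.e. 23.25ⁿ ≥ 28971.
23.25³ = 804357/64 falls short of 28971 but 23.25⁴ = 74805201/256 reaches it, so n = 4.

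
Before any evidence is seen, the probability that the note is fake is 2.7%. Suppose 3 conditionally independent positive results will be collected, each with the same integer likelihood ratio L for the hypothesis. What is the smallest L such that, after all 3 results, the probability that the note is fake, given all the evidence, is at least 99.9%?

34

Prior odds = 0.027/0.973 = 27/973.
Target odds = 0.999/0.001 = 999.
Need L³ ≥ 999 ÷ (27/973) = 36001.
33³ = 35937 < 36001 ≤ 39304 = 34³, so L = 34.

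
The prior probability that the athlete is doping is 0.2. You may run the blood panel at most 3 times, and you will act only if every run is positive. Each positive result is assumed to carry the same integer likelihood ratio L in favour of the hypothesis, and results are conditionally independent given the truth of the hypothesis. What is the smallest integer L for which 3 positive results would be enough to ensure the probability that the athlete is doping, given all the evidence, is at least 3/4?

3

Prior odds = 0.2/0.8 = 0.25.
Target odds = 0.75/0.25 = 3.
Need L³ ≥ 3 ÷ 0.25 = 12.
2³ = 8 < 12 ≤ 27 = 3³, so L = 3.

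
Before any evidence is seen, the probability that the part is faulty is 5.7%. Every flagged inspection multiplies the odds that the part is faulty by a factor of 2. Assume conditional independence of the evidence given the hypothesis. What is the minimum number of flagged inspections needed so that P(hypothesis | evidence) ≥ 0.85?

Prior odds = 0.057/0.943 = 57/943.
Likelihood ratio per flagged inspection = 2.
Target odds: 0.85 ÷ 0.15 = 17/3.
Need (57/943) × 2ⁿ ≥ 17/3, i.e. 2ⁿ ≥ 16031/171.
2⁶ = 64 falls short of 16031/171 but 2⁷ = 128 reaches it, so n = 7.

7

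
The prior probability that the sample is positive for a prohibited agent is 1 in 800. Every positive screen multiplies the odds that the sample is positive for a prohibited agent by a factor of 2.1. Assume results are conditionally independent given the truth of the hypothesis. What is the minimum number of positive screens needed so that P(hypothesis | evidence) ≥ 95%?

Prior odds = 0.00125/0.99875 = 1/799.
Likelihood ratio per positive screen = 2.1.
Target posterior odds = 0.95/0.05 = 19.
Need (1/799) × 2.1ⁿ ≥ 19, i.e. 2.1ⁿ ≥ 15181.
2.1¹² ≈7355.83 falls short of 15181 but 2.1¹³ ≈15447.2 reaches it, so n = 13.

13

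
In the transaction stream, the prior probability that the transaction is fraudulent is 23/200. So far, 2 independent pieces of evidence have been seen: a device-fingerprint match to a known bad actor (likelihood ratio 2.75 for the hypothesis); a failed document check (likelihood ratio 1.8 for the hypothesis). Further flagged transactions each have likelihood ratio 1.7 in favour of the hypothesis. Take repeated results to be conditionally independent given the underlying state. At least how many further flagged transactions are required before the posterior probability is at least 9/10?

Prior odds = 0.115/0.885 = 23/177.
Combined Bayes factor of the evidence already in hand = 2.75 × 1.8 = 4.95.
Odds after that evidence = (23/177) × 4.95 = 759/1180.
Target odds = 0.9/0.1 = 9.
Need 1.7ⁿ ≥ 9 ÷ (759/1180) = 3540/253.
1.7⁴ = 8.3521 falls short of 3540/253 but 1.7⁵ = 1419857/100000 reaches it, so n = 5.

5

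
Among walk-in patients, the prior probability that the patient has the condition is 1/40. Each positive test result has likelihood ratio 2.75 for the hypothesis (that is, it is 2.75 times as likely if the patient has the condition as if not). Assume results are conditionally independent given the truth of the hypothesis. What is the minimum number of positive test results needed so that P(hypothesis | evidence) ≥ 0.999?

11

Prior odds: 0.025 ÷ 0.975 = 1/39.
Likelihood ratio per positive test result = 2.75.
Target odds: 0.999 ÷ 0.001 = 999.
Need (1/39) × 2.75ⁿ ≥ 999, i.e. 2.75ⁿ ≥ 38961.
2.75¹⁰ ≈24735.9 falls short of 38961 but 2.75¹¹ ≈68023.6 reaches it, so n = 11.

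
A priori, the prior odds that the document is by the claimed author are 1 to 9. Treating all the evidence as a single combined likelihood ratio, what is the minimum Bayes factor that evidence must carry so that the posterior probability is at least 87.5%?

63

Prior odds = 1/9.
Target odds = 0.875/0.125 = 7.
Required Bayes factor = 7 ÷ (1/9) = 63.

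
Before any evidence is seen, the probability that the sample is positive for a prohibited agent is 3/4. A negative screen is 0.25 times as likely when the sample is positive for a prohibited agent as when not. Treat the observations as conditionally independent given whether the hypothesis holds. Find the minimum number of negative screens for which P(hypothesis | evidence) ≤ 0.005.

5

Prior odds: 0.75 ÷ 0.25 = 3.
Likelihood ratio per negative screen = 0.25.
Target posterior odds = 0.005/0.995 = 1/199.
Require 0.25ⁿ ≤ 1/199 ÷ 3 = 1/597.
0.25⁴ = 0.00390625 is still above 1/597 but 0.25⁵ = 1/1024 is at or below it, so n = 5.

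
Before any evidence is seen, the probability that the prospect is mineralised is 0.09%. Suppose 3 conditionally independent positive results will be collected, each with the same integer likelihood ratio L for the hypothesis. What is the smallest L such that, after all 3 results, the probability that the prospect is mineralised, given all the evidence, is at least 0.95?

Prior odds = 0.0009/0.9991 = 9/9991.
Target odds = 0.95/0.05 = 19.
Need L³ ≥ 19 ÷ (9/9991) = 189829/9.
27³ = 19683 < 189829/9 ≤ 21952 = 28³, so L = 28.

28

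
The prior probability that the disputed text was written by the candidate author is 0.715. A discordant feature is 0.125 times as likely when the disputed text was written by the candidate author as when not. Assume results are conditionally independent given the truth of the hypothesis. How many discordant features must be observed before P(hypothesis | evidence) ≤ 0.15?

2

Prior odds: 0.715 ÷ 0.285 = 143/57.
Likelihood ratio per discordant feature = 0.125.
Target odds: 0.15 ÷ 0.85 = 3/17.
Require 0.125ⁿ ≤ 3/17 ÷ (143/57) = 171/2431.
0.125¹ = 0.125 is still above 171/2431 but 0.125² = 0.015625 is at or below it, so n = 2.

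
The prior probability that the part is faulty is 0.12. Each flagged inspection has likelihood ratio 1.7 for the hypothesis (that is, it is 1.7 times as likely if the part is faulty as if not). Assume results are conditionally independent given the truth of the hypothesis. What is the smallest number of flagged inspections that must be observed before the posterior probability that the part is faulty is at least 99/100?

Prior odds = 0.12/0.88 = 3/22.
Likelihood ratio per flagged inspection = 1.7.
Target odds: 0.99 ÷ 0.01 = 99.
Need (3/22) × 1.7ⁿ ≥ 99, i.e. 1.7ⁿ ≥ 726.
1.7¹² ≈582.622 falls short of 726 but 1.7¹³ ≈990.458 reaches it, so n = 13.

13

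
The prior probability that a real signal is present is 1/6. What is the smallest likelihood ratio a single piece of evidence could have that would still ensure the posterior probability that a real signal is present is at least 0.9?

Prior odds = (1/6)/(5/6) = 0.2.
Target odds = 0.9/0.1 = 9.
Required Bayes factor = 9 ÷ 0.2 = 45.

45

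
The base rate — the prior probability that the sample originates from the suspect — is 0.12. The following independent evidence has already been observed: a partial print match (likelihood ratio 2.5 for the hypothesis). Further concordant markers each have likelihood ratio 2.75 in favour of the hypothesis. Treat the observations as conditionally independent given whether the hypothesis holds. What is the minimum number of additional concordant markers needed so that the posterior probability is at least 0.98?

5

Prior odds = 0.12/0.88 = 3/22.
Bayes factor of the evidence already in hand = 2.5.
Odds after that evidence = (3/22) × 2.5 = 15/44.
Target odds = 0.98/0.02 = 49.
Need 2.75ⁿ ≥ 49 ÷ (15/44) = 2156/15.
2.75⁴ = 57.19140625 falls short of 2156/15 but 2.75⁵ = 161051/1024 reaches it, so n = 5.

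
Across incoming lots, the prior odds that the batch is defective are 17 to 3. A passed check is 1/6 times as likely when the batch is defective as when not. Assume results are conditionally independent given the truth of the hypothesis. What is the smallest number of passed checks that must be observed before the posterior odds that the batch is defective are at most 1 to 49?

Prior odds = 17/3.
Likelihood ratio per passed check = 1/6.
Target odds = 1/49.
Require (1/6)ⁿ ≤ 1/49 ÷ (17/3) = 3/833.
(1/6)³ = 1/216 is still above 3/833 but (1/6)⁴ = 1/1296 is at or below it, so n = 4.

4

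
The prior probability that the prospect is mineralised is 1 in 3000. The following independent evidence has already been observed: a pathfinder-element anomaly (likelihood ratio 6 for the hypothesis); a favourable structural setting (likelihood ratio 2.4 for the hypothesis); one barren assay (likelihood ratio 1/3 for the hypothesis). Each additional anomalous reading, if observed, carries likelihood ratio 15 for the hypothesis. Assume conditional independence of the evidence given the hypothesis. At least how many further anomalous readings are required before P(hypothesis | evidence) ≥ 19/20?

4

Prior odds = (1/3000)/(2999/3000) = 1/2999.
Combined Bayes factor of the evidence already in hand = 6 × 2.4 × (1/3) = 4.8.
Odds after that evidence = (1/2999) × 4.8 = 24/14995.
Target odds = 0.95/0.05 = 19.
Need 15ⁿ ≥ 19 ÷ (24/14995) = 284905/24.
15³ = 3375 falls short of 284905/24 but 15⁴ = 50625 reaches it, so n = 4.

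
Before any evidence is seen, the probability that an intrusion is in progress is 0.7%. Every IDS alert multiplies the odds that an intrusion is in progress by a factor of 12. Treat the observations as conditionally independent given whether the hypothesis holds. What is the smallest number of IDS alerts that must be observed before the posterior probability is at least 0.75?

3

Prior odds: 0.007 ÷ 0.993 = 7/993.
Likelihood ratio per IDS alert = 12.
Target posterior odds = 0.75/0.25 = 3.
Require 12ⁿ ≥ 3 ÷ (7/993) = 2979/7.
12² = 144 falls short of 2979/7 but 12³ = 1728 reaches it, so n = 3.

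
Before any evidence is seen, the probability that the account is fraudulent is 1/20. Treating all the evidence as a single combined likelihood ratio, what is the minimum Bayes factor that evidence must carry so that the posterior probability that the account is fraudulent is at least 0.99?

1881

Prior odds = 0.05/0.95 = 1/19.
Target odds = 0.99/0.01 = 99.
Required Bayes factor = 99 ÷ (1/19) = 1881.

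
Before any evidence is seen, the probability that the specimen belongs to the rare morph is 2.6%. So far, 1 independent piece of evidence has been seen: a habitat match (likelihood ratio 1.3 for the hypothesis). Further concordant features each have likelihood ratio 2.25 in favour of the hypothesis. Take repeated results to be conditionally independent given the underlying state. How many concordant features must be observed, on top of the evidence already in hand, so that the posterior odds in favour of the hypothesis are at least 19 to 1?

Prior odds = 0.026/0.974 = 13/487.
Bayes factor of the evidence already in hand = 1.3.
Odds after that evidence = (13/487) × 1.3 = 169/4870.
Target odds = 19.
Need 2.25ⁿ ≥ 19 ÷ (169/4870) = 92530/169.
2.25⁷ = 4782969/16384 falls short of 92530/169 but 2.25⁸ = 43046721/65536 reaches it, so n = 8.

8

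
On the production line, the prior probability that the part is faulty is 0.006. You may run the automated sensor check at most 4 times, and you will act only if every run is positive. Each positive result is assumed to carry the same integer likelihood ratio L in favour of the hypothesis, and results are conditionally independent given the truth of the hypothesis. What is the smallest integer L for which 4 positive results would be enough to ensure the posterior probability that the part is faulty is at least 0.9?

7

Prior odds = 0.006/0.994 = 3/497.
Target odds = 0.9/0.1 = 9.
Need L⁴ ≥ 9 ÷ (3/497) = 1491.
6⁴ = 1296 < 1491 ≤ 2401 = 7⁴, so L = 7.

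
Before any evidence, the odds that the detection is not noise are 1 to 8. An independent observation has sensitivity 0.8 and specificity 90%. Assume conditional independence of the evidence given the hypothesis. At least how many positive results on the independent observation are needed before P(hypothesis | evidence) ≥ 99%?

Prior odds = 0.125.
False-positive rate = 1 − 0.9 = 0.1; likelihood ratio of a positive = 0.8/0.1 = 8.
Target odds: 0.99 ÷ 0.01 = 99.
Need 0.125 × 8ⁿ ≥ 99, i.e. 8ⁿ ≥ 792.
8³ = 512 falls short of 792 but 8⁴ = 4096 reaches it, so n = 4.

4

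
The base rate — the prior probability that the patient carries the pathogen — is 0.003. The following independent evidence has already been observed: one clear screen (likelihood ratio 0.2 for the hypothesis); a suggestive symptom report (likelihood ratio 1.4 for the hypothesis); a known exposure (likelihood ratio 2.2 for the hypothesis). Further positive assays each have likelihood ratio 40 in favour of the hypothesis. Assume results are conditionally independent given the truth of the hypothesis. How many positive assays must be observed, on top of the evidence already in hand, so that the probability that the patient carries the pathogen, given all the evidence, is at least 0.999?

4

Prior odds = 0.003/0.997 = 3/997.
Combined Bayes factor of the evidence already in hand = 0.2 × 1.4 × 2.2 = 0.616.
Odds after that evidence = (3/997) × 0.616 = 231/124625.
Target odds = 0.999/0.001 = 999.
Need 40ⁿ ≥ 999 ÷ (231/124625) = 41500125/77.
40³ = 64000 falls short of 41500125/77 but 40⁴ = 2560000 reaches it, so n = 4.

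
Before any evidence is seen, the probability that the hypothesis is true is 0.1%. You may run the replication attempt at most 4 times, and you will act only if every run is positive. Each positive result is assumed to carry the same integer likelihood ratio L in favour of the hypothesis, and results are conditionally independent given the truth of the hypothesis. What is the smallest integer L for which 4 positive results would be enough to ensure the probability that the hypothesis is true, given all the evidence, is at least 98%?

Prior odds = 0.001/0.999 = 1/999.
Target odds = 0.98/0.02 = 49.
Need L⁴ ≥ 49 ÷ (1/999) = 48951.
14⁴ = 38416 < 48951 ≤ 50625 = 15⁴, so L = 15.

15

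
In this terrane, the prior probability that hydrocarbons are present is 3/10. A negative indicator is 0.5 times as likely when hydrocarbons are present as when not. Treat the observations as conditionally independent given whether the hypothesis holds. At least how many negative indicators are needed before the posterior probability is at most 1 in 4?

Prior odds: 0.3 ÷ 0.7 = 3/7.
Likelihood ratio per negative indicator = 0.5.
Target odds: 0.25 ÷ 0.75 = 1/3.
Need (3/7) × 0.5ⁿ ≤ 1/3, i.e. 0.5ⁿ ≤ 7/9.
0.5¹ = 0.5, which is already at or below the required 7/9; so n = 1.

1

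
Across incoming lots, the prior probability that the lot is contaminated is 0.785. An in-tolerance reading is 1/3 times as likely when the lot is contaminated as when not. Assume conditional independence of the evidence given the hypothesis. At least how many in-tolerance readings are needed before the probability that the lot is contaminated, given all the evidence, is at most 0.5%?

6

Prior odds: 0.785 ÷ 0.215 = 157/43.
Likelihood ratio per in-tolerance reading = 1/3.
Target posterior odds = 0.005/0.995 = 1/199.
Require (1/3)ⁿ ≤ 1/199 ÷ (157/43) = 43/31243.
(1/3)⁵ = 1/243 is still above 43/31243 but (1/3)⁶ = 1/729 is at or below it, so n = 6.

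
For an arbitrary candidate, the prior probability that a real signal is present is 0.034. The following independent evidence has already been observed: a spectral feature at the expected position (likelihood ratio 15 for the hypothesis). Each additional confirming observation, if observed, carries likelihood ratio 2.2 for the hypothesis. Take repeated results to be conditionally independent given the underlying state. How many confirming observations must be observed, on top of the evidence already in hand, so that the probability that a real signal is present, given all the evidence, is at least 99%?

Prior odds = 0.034/0.966 = 17/483.
Bayes factor of the evidence already in hand = 15.
Odds after that evidence = (17/483) × 15 = 85/161.
Target odds = 0.99/0.01 = 99.
Need 2.2ⁿ ≥ 99 ÷ (85/161) = 15939/85.
2.2⁶ = 1771561/15625 falls short of 15939/85 but 2.2⁷ = 19487171/78125 reaches it, so n = 7.

7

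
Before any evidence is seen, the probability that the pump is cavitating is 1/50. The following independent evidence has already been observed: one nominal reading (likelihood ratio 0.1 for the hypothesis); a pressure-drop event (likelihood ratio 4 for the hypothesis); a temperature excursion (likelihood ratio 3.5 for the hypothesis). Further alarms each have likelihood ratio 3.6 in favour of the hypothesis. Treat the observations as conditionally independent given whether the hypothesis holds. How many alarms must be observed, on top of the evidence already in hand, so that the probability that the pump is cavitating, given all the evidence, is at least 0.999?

9

Prior odds = 0.02/0.98 = 1/49.
Combined Bayes factor of the evidence already in hand = 0.1 × 4 × 3.5 = 1.4.
Odds after that evidence = (1/49) × 1.4 = 1/35.
Target odds = 0.999/0.001 = 999.
Need 3.6ⁿ ≥ 999 ÷ (1/35) = 34965.
3.6⁸ ≈28211.1 falls short of 34965 but 3.6⁹ ≈101560 reaches it, so n = 9.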